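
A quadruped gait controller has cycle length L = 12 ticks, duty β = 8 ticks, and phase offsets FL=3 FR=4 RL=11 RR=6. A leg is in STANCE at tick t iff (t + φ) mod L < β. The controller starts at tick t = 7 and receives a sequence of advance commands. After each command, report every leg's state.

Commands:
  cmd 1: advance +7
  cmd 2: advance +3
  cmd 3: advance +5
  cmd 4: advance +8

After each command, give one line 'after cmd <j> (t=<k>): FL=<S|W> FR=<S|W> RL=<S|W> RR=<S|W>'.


start t=7: FL=W FR=W RL=S RR=S
cmd 1: advance +7 → t=14, phase=(5,6,1,8) → FL=S FR=S RL=S RR=W
cmd 2: advance +3 → t=17, phase=(8,9,4,11) → FL=W FR=W RL=S RR=W
cmd 3: advance +5 → t=22, phase=(1,2,9,4) → FL=S FR=S RL=W RR=S
cmd 4: advance +8 → t=30, phase=(9,10,5,0) → FL=W FR=W RL=S RR=S

after cmd 1 (t=14): FL=S FR=S RL=S RR=W
after cmd 2 (t=17): FL=W FR=W RL=S RR=W
after cmd 3 (t=22): FL=S FR=S RL=W RR=S
after cmd 4 (t=30): FL=W FR=W RL=S RR=S


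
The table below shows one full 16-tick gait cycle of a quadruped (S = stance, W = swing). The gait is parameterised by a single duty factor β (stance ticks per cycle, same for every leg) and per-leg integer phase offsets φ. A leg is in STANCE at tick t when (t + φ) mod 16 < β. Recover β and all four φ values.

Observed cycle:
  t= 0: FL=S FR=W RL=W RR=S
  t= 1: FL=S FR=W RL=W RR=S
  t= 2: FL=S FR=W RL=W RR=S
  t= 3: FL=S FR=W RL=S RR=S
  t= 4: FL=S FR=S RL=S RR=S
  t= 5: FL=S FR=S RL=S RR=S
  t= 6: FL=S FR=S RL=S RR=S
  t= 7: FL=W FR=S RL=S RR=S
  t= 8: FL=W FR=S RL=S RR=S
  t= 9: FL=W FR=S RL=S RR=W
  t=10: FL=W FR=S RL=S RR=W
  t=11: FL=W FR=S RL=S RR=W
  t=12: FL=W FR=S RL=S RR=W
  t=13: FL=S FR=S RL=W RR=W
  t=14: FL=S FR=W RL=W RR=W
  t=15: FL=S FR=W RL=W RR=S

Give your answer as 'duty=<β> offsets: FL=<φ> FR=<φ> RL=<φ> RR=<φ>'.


duty β = stance ticks per leg = 10
FL: stance ticks = 10; W→S at t=13 → φ=3
FR: stance ticks = 10; W→S at t=4 → φ=12
RL: stance ticks = 10; W→S at t=3 → φ=13
RR: stance ticks = 10; W→S at t=15 → φ=1

duty=10 offsets: FL=3 FR=12 RL=13 RR=1


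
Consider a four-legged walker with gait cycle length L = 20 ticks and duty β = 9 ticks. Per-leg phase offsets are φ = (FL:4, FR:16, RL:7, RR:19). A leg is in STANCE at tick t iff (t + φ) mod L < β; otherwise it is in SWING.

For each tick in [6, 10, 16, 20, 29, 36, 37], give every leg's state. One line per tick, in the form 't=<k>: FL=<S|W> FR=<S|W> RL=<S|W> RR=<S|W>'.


t=6: phase=(10,2,13,5) vs β=9 → FL=W FR=S RL=W RR=S
t=10: phase=(14,6,17,9) vs β=9 → FL=W FR=S RL=W RR=W
t=16: phase=(0,12,3,15) vs β=9 → FL=S FR=W RL=S RR=W
t=20: phase=(4,16,7,19) vs β=9 → FL=S FR=W RL=S RR=W
t=29: phase=(13,5,16,8) vs β=9 → FL=W FR=S RL=W RR=S
t=36: phase=(0,12,3,15) vs β=9 → FL=S FR=W RL=S RR=W
t=37: phase=(1,13,4,16) vs β=9 → FL=S FR=W RL=S RR=W

t=6: FL=W FR=S RL=W RR=S
t=10: FL=W FR=S RL=W RR=W
t=16: FL=S FR=W RL=S RR=W
t=20: FL=S FR=W RL=S RR=W
t=29: FL=W FR=S RL=W RR=S
t=36: FL=S FR=W RL=S RR=W
t=37: FL=S FR=W RL=S RR=W


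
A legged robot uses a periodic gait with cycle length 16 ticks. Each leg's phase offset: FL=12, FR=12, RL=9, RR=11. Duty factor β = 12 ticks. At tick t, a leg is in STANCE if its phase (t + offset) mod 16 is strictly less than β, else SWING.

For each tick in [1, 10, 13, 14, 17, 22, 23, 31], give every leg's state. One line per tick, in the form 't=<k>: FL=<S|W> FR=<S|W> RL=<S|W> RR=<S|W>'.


t=1: FL=W FR=W RL=S RR=W
t=10: FL=S FR=S RL=S RR=S
t=13: FL=S FR=S RL=S RR=S
t=14: FL=S FR=S RL=S RR=S
t=17: FL=W FR=W RL=S RR=W
t=22: FL=S FR=S RL=W RR=S
t=23: FL=S FR=S RL=S RR=S
t=31: FL=S FR=S RL=S RR=S

t=1: phase=(13,13,10,12) vs β=12 → FL=W FR=W RL=S RR=W
t=10: phase=(6,6,3,5) vs β=12 → FL=S FR=S RL=S RR=S
t=13: phase=(9,9,6,8) vs β=12 → FL=S FR=S RL=S RR=S
t=14: phase=(10,10,7,9) vs β=12 → FL=S FR=S RL=S RR=S
t=17: phase=(13,13,10,12) vs β=12 → FL=W FR=W RL=S RR=W
t=22: phase=(2,2,15,1) vs β=12 → FL=S FR=S RL=W RR=S
t=23: phase=(3,3,0,2) vs β=12 → FL=S FR=S RL=S RR=S
t=31: phase=(11,11,8,10) vs β=12 → FL=S FR=S RL=S RR=S


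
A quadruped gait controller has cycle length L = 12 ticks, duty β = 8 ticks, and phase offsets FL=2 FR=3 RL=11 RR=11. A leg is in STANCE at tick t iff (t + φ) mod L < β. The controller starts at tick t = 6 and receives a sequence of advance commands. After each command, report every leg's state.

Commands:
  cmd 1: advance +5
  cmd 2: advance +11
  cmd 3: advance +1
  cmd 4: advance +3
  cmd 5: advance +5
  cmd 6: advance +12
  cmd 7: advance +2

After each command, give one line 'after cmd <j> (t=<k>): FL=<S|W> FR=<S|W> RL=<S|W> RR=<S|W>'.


after cmd 1 (t=11): FL=S FR=S RL=W RR=W
after cmd 2 (t=22): FL=S FR=S RL=W RR=W
after cmd 3 (t=23): FL=S FR=S RL=W RR=W
after cmd 4 (t=26): FL=S FR=S RL=S RR=S
after cmd 5 (t=31): FL=W FR=W RL=S RR=S
after cmd 6 (t=43): FL=W FR=W RL=S RR=S
after cmd 7 (t=45): FL=W FR=S RL=W RR=W

start t=6: FL=W FR=W RL=S RR=S
cmd 1: advance +5 → t=11, phase=(1,2,10,10) → FL=S FR=S RL=W RR=W
cmd 2: advance +11 → t=22, phase=(0,1,9,9) → FL=S FR=S RL=W RR=W
cmd 3: advance +1 → t=23, phase=(1,2,10,10) → FL=S FR=S RL=W RR=W
cmd 4: advance +3 → t=26, phase=(4,5,1,1) → FL=S FR=S RL=S RR=S
cmd 5: advance +5 → t=31, phase=(9,10,6,6) → FL=W FR=W RL=S RR=S
cmd 6: advance +12 → t=43, phase=(9,10,6,6) → FL=W FR=W RL=S RR=S
cmd 7: advance +2 → t=45, phase=(11,0,8,8) → FL=W FR=S RL=W RR=W


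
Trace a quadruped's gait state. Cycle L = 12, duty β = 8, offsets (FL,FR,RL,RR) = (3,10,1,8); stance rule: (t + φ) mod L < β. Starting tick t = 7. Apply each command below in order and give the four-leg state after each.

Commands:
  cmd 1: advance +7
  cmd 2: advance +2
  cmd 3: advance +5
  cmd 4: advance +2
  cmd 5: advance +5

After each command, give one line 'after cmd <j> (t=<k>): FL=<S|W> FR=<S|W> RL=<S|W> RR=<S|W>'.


start t=7: FL=W FR=S RL=W RR=S
cmd 1: advance +7 → t=14, phase=(5,0,3,10) → FL=S FR=S RL=S RR=W
cmd 2: advance +2 → t=16, phase=(7,2,5,0) → FL=S FR=S RL=S RR=S
cmd 3: advance +5 → t=21, phase=(0,7,10,5) → FL=S FR=S RL=W RR=S
cmd 4: advance +2 → t=23, phase=(2,9,0,7) → FL=S FR=W RL=S RR=S
cmd 5: advance +5 → t=28, phase=(7,2,5,0) → FL=S FR=S RL=S RR=S

after cmd 1 (t=14): FL=S FR=S RL=S RR=W
after cmd 2 (t=16): FL=S FR=S RL=S RR=S
after cmd 3 (t=21): FL=S FR=S RL=W RR=S
after cmd 4 (t=23): FL=S FR=W RL=S RR=S
after cmd 5 (t=28): FL=S FR=S RL=S RR=S


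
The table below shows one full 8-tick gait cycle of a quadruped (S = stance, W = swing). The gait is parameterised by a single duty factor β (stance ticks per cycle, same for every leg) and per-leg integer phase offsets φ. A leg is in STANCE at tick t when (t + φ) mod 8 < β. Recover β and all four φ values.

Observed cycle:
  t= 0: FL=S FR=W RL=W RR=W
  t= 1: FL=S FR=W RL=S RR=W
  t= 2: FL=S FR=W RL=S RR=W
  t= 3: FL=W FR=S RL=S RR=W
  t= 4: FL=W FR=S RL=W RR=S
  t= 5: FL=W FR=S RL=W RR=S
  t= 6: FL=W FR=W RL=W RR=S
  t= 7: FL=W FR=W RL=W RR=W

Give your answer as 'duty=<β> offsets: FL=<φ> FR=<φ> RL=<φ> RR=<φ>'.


duty=3 offsets: FL=0 FR=5 RL=7 RR=4

duty β = stance ticks per leg = 3
FL: stance ticks = 3; W→S at t=0 → φ=0
FR: stance ticks = 3; W→S at t=3 → φ=5
RL: stance ticks = 3; W→S at t=1 → φ=7
RR: stance ticks = 3; W→S at t=4 → φ=4


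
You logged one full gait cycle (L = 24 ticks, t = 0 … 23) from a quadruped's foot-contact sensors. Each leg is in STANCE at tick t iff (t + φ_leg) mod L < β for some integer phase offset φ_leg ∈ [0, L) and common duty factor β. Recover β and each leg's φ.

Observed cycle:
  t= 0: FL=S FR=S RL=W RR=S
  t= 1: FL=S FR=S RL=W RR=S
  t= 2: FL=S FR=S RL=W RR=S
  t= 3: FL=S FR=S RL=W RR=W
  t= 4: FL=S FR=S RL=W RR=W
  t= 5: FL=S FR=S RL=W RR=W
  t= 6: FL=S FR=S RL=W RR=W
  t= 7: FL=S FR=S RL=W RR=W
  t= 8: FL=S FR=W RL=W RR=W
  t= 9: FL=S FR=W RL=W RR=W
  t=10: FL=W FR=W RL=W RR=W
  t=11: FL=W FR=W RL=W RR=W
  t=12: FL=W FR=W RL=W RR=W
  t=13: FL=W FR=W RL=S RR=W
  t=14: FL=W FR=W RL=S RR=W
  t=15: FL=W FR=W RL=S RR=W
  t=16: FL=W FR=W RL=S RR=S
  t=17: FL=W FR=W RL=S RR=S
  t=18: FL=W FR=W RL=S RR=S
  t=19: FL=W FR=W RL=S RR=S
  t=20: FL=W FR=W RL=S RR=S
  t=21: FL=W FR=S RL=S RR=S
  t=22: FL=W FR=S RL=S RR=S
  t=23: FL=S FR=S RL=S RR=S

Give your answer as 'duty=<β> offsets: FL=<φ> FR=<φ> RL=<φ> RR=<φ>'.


duty β = stance ticks per leg = 11
FL: stance ticks = 11; W→S at t=23 → φ=1
FR: stance ticks = 11; W→S at t=21 → φ=3
RL: stance ticks = 11; W→S at t=13 → φ=11
RR: stance ticks = 11; W→S at t=16 → φ=8

duty=11 offsets: FL=1 FR=3 RL=11 RR=8


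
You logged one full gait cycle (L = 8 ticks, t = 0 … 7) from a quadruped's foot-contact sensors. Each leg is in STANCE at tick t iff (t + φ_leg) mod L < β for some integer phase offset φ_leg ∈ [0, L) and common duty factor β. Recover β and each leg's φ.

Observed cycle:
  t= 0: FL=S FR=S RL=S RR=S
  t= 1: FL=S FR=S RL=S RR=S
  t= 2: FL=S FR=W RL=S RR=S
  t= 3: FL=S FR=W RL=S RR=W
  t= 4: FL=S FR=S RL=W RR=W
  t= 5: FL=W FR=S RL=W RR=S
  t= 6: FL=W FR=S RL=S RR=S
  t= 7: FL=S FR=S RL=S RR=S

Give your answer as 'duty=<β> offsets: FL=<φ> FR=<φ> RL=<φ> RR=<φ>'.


duty β = stance ticks per leg = 6
FL: stance ticks = 6; W→S at t=7 → φ=1
FR: stance ticks = 6; W→S at t=4 → φ=4
RL: stance ticks = 6; W→S at t=6 → φ=2
RR: stance ticks = 6; W→S at t=5 → φ=3

duty=6 offsets: FL=1 FR=4 RL=2 RR=3


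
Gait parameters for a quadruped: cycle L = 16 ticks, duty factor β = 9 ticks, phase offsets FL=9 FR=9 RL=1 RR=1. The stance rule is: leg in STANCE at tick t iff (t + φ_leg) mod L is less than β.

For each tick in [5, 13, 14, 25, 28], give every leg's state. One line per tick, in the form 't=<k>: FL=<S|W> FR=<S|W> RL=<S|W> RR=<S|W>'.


t=5: phase=(14,14,6,6) vs β=9 → FL=W FR=W RL=S RR=S
t=13: phase=(6,6,14,14) vs β=9 → FL=S FR=S RL=W RR=W
t=14: phase=(7,7,15,15) vs β=9 → FL=S FR=S RL=W RR=W
t=25: phase=(2,2,10,10) vs β=9 → FL=S FR=S RL=W RR=W
t=28: phase=(5,5,13,13) vs β=9 → FL=S FR=S RL=W RR=W

t=5: FL=W FR=W RL=S RR=S
t=13: FL=S FR=S RL=W RR=W
t=14: FL=S FR=S RL=W RR=W
t=25: FL=S FR=S RL=W RR=W
t=28: FL=S FR=S RL=W RR=W


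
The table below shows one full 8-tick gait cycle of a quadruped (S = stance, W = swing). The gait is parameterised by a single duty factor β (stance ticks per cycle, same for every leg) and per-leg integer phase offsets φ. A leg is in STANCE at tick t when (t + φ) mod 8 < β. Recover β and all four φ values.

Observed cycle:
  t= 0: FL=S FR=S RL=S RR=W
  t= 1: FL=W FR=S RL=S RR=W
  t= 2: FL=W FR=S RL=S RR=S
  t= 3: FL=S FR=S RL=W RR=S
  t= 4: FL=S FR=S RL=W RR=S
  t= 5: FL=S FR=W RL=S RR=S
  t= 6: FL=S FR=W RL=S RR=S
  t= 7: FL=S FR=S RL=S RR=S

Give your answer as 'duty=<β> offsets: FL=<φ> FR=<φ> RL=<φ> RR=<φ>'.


duty=6 offsets: FL=5 FR=1 RL=3 RR=6

duty β = stance ticks per leg = 6
FL: stance ticks = 6; W→S at t=3 → φ=5
FR: stance ticks = 6; W→S at t=7 → φ=1
RL: stance ticks = 6; W→S at t=5 → φ=3
RR: stance ticks = 6; W→S at t=2 → φ=6


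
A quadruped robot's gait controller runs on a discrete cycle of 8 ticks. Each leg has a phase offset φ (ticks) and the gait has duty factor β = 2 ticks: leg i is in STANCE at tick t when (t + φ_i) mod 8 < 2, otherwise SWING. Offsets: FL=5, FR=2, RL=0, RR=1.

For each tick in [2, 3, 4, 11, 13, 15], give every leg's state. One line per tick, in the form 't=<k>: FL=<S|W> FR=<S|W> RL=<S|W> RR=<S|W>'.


t=2: FL=W FR=W RL=W RR=W
t=3: FL=S FR=W RL=W RR=W
t=4: FL=S FR=W RL=W RR=W
t=11: FL=S FR=W RL=W RR=W
t=13: FL=W FR=W RL=W RR=W
t=15: FL=W FR=S RL=W RR=S

t=2: phase=(7,4,2,3) vs β=2 → FL=W FR=W RL=W RR=W
t=3: phase=(0,5,3,4) vs β=2 → FL=S FR=W RL=W RR=W
t=4: phase=(1,6,4,5) vs β=2 → FL=S FR=W RL=W RR=W
t=11: phase=(0,5,3,4) vs β=2 → FL=S FR=W RL=W RR=W
t=13: phase=(2,7,5,6) vs β=2 → FL=W FR=W RL=W RR=W
t=15: phase=(4,1,7,0) vs β=2 → FL=W FR=S RL=W RR=S


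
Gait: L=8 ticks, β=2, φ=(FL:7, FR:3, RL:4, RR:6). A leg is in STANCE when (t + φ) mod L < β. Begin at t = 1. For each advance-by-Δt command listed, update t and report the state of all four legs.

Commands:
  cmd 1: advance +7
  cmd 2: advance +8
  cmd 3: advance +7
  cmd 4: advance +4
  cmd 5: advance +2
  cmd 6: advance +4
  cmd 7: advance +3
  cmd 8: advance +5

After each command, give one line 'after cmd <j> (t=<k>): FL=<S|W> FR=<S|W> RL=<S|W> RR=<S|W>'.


start t=1: FL=S FR=W RL=W RR=W
cmd 1: advance +7 → t=8, phase=(7,3,4,6) → FL=W FR=W RL=W RR=W
cmd 2: advance +8 → t=16, phase=(7,3,4,6) → FL=W FR=W RL=W RR=W
cmd 3: advance +7 → t=23, phase=(6,2,3,5) → FL=W FR=W RL=W RR=W
cmd 4: advance +4 → t=27, phase=(2,6,7,1) → FL=W FR=W RL=W RR=S
cmd 5: advance +2 → t=29, phase=(4,0,1,3) → FL=W FR=S RL=S RR=W
cmd 6: advance +4 → t=33, phase=(0,4,5,7) → FL=S FR=W RL=W RR=W
cmd 7: advance +3 → t=36, phase=(3,7,0,2) → FL=W FR=W RL=S RR=W
cmd 8: advance +5 → t=41, phase=(0,4,5,7) → FL=S FR=W RL=W RR=W

after cmd 1 (t=8): FL=W FR=W RL=W RR=W
after cmd 2 (t=16): FL=W FR=W RL=W RR=W
after cmd 3 (t=23): FL=W FR=W RL=W RR=W
after cmd 4 (t=27): FL=W FR=W RL=W RR=S
after cmd 5 (t=29): FL=W FR=S RL=S RR=W
after cmd 6 (t=33): FL=S FR=W RL=W RR=W
after cmd 7 (t=36): FL=W FR=W RL=S RR=W
after cmd 8 (t=41): FL=S FR=W RL=W RR=W


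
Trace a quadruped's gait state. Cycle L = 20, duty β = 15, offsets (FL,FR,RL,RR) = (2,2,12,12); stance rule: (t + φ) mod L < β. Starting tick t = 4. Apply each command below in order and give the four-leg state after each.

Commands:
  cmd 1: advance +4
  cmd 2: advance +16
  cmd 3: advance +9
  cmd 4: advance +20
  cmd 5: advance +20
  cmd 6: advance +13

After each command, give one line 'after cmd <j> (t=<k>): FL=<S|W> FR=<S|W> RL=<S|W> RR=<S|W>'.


start t=4: FL=S FR=S RL=W RR=W
cmd 1: advance +4 → t=8, phase=(10,10,0,0) → FL=S FR=S RL=S RR=S
cmd 2: advance +16 → t=24, phase=(6,6,16,16) → FL=S FR=S RL=W RR=W
cmd 3: advance +9 → t=33, phase=(15,15,5,5) → FL=W FR=W RL=S RR=S
cmd 4: advance +20 → t=53, phase=(15,15,5,5) → FL=W FR=W RL=S RR=S
cmd 5: advance +20 → t=73, phase=(15,15,5,5) → FL=W FR=W RL=S RR=S
cmd 6: advance +13 → t=86, phase=(8,8,18,18) → FL=S FR=S RL=W RR=W

after cmd 1 (t=8): FL=S FR=S RL=S RR=S
after cmd 2 (t=24): FL=S FR=S RL=W RR=W
after cmd 3 (t=33): FL=W FR=W RL=S RR=S
after cmd 4 (t=53): FL=W FR=W RL=S RR=S
after cmd 5 (t=73): FL=W FR=W RL=S RR=S
after cmd 6 (t=86): FL=S FR=S RL=W RR=W


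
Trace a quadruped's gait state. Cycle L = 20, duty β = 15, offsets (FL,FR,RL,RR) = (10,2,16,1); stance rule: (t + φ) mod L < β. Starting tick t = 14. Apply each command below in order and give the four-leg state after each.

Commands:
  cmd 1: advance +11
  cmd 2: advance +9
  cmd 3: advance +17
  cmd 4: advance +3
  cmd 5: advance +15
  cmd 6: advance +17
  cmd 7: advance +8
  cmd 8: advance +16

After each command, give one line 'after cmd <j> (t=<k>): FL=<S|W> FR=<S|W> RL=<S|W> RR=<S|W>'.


start t=14: FL=S FR=W RL=S RR=W
cmd 1: advance +11 → t=25, phase=(15,7,1,6) → FL=W FR=S RL=S RR=S
cmd 2: advance +9 → t=34, phase=(4,16,10,15) → FL=S FR=W RL=S RR=W
cmd 3: advance +17 → t=51, phase=(1,13,7,12) → FL=S FR=S RL=S RR=S
cmd 4: advance +3 → t=54, phase=(4,16,10,15) → FL=S FR=W RL=S RR=W
cmd 5: advance +15 → t=69, phase=(19,11,5,10) → FL=W FR=S RL=S RR=S
cmd 6: advance +17 → t=86, phase=(16,8,2,7) → FL=W FR=S RL=S RR=S
cmd 7: advance +8 → t=94, phase=(4,16,10,15) → FL=S FR=W RL=S RR=W
cmd 8: advance +16 → t=110, phase=(0,12,6,11) → FL=S FR=S RL=S RR=S

after cmd 1 (t=25): FL=W FR=S RL=S RR=S
after cmd 2 (t=34): FL=S FR=W RL=S RR=W
after cmd 3 (t=51): FL=S FR=S RL=S RR=S
after cmd 4 (t=54): FL=S FR=W RL=S RR=W
after cmd 5 (t=69): FL=W FR=S RL=S RR=S
after cmd 6 (t=86): FL=W FR=S RL=S RR=S
after cmd 7 (t=94): FL=S FR=W RL=S RR=W
after cmd 8 (t=110): FL=S FR=S RL=S RR=S


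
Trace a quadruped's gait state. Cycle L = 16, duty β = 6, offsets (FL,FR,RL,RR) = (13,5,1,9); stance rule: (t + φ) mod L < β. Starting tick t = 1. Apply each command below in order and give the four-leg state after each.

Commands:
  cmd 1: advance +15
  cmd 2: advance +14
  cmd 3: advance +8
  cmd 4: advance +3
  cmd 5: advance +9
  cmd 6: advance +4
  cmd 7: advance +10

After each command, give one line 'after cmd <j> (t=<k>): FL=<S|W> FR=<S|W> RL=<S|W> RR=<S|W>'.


start t=1: FL=W FR=W RL=S RR=W
cmd 1: advance +15 → t=16, phase=(13,5,1,9) → FL=W FR=S RL=S RR=W
cmd 2: advance +14 → t=30, phase=(11,3,15,7) → FL=W FR=S RL=W RR=W
cmd 3: advance +8 → t=38, phase=(3,11,7,15) → FL=S FR=W RL=W RR=W
cmd 4: advance +3 → t=41, phase=(6,14,10,2) → FL=W FR=W RL=W RR=S
cmd 5: advance +9 → t=50, phase=(15,7,3,11) → FL=W FR=W RL=S RR=W
cmd 6: advance +4 → t=54, phase=(3,11,7,15) → FL=S FR=W RL=W RR=W
cmd 7: advance +10 → t=64, phase=(13,5,1,9) → FL=W FR=S RL=S RR=W

after cmd 1 (t=16): FL=W FR=S RL=S RR=W
after cmd 2 (t=30): FL=W FR=S RL=W RR=W
after cmd 3 (t=38): FL=S FR=W RL=W RR=W
after cmd 4 (t=41): FL=W FR=W RL=W RR=S
after cmd 5 (t=50): FL=W FR=W RL=S RR=W
after cmd 6 (t=54): FL=S FR=W RL=W RR=W
after cmd 7 (t=64): FL=W FR=S RL=S RR=W


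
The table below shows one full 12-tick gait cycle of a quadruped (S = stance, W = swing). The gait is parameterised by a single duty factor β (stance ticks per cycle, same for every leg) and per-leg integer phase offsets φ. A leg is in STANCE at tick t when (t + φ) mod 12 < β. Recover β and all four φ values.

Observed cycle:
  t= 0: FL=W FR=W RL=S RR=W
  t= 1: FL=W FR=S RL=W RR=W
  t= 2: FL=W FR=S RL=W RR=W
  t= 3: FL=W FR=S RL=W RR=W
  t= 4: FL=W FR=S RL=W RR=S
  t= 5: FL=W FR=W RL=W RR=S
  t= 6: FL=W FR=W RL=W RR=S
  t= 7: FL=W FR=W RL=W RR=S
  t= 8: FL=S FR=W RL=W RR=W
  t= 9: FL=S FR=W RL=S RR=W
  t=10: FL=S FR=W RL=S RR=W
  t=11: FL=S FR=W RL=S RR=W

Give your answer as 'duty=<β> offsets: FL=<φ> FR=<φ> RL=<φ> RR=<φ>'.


duty=4 offsets: FL=4 FR=11 RL=3 RR=8

duty β = stance ticks per leg = 4
FL: stance ticks = 4; W→S at t=8 → φ=4
FR: stance ticks = 4; W→S at t=1 → φ=11
RL: stance ticks = 4; W→S at t=9 → φ=3
RR: stance ticks = 4; W→S at t=4 → φ=8


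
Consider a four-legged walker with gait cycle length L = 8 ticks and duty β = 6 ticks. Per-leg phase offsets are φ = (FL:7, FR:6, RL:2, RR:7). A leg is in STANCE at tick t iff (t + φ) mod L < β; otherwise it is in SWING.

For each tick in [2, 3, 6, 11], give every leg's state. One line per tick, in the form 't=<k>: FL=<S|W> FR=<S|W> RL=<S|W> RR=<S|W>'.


t=2: FL=S FR=S RL=S RR=S
t=3: FL=S FR=S RL=S RR=S
t=6: FL=S FR=S RL=S RR=S
t=11: FL=S FR=S RL=S RR=S

t=2: phase=(1,0,4,1) vs β=6 → FL=S FR=S RL=S RR=S
t=3: phase=(2,1,5,2) vs β=6 → FL=S FR=S RL=S RR=S
t=6: phase=(5,4,0,5) vs β=6 → FL=S FR=S RL=S RR=S
t=11: phase=(2,1,5,2) vs β=6 → FL=S FR=S RL=S RR=S


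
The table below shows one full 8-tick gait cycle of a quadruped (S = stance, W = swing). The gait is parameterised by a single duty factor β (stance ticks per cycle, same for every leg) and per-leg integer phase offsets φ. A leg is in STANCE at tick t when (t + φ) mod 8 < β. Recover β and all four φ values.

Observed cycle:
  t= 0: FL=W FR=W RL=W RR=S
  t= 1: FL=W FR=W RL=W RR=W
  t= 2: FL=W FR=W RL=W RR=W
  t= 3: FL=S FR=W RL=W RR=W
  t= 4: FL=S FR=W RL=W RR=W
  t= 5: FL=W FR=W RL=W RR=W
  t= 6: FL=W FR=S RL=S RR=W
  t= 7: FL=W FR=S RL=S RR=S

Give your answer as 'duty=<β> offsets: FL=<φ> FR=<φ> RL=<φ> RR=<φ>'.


duty=2 offsets: FL=5 FR=2 RL=2 RR=1

duty β = stance ticks per leg = 2
FL: stance ticks = 2; W→S at t=3 → φ=5
FR: stance ticks = 2; W→S at t=6 → φ=2
RL: stance ticks = 2; W→S at t=6 → φ=2
RR: stance ticks = 2; W→S at t=7 → φ=1


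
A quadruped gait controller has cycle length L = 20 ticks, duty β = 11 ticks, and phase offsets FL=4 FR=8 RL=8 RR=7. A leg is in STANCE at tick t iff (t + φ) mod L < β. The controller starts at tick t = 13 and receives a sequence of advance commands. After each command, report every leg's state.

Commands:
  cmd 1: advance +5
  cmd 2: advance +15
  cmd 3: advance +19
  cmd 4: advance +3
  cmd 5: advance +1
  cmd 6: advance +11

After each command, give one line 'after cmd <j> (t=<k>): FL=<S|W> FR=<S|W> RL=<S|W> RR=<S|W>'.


after cmd 1 (t=18): FL=S FR=S RL=S RR=S
after cmd 2 (t=33): FL=W FR=S RL=S RR=S
after cmd 3 (t=52): FL=W FR=S RL=S RR=W
after cmd 4 (t=55): FL=W FR=S RL=S RR=S
after cmd 5 (t=56): FL=S FR=S RL=S RR=S
after cmd 6 (t=67): FL=W FR=W RL=W RR=W

start t=13: FL=W FR=S RL=S RR=S
cmd 1: advance +5 → t=18, phase=(2,6,6,5) → FL=S FR=S RL=S RR=S
cmd 2: advance +15 → t=33, phase=(17,1,1,0) → FL=W FR=S RL=S RR=S
cmd 3: advance +19 → t=52, phase=(16,0,0,19) → FL=W FR=S RL=S RR=W
cmd 4: advance +3 → t=55, phase=(19,3,3,2) → FL=W FR=S RL=S RR=S
cmd 5: advance +1 → t=56, phase=(0,4,4,3) → FL=S FR=S RL=S RR=S
cmd 6: advance +11 → t=67, phase=(11,15,15,14) → FL=W FR=W RL=W RR=W


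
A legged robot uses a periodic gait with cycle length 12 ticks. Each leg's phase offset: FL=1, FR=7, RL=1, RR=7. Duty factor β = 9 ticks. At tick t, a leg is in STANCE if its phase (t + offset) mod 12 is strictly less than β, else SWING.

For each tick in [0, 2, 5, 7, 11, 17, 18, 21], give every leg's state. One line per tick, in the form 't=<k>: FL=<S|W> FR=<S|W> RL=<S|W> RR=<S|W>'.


t=0: phase=(1,7,1,7) vs β=9 → FL=S FR=S RL=S RR=S
t=2: phase=(3,9,3,9) vs β=9 → FL=S FR=W RL=S RR=W
t=5: phase=(6,0,6,0) vs β=9 → FL=S FR=S RL=S RR=S
t=7: phase=(8,2,8,2) vs β=9 → FL=S FR=S RL=S RR=S
t=11: phase=(0,6,0,6) vs β=9 → FL=S FR=S RL=S RR=S
t=17: phase=(6,0,6,0) vs β=9 → FL=S FR=S RL=S RR=S
t=18: phase=(7,1,7,1) vs β=9 → FL=S FR=S RL=S RR=S
t=21: phase=(10,4,10,4) vs β=9 → FL=W FR=S RL=W RR=S

t=0: FL=S FR=S RL=S RR=S
t=2: FL=S FR=W RL=S RR=W
t=5: FL=S FR=S RL=S RR=S
t=7: FL=S FR=S RL=S RR=S
t=11: FL=S FR=S RL=S RR=S
t=17: FL=S FR=S RL=S RR=S
t=18: FL=S FR=S RL=S RR=S
t=21: FL=W FR=S RL=W RR=S


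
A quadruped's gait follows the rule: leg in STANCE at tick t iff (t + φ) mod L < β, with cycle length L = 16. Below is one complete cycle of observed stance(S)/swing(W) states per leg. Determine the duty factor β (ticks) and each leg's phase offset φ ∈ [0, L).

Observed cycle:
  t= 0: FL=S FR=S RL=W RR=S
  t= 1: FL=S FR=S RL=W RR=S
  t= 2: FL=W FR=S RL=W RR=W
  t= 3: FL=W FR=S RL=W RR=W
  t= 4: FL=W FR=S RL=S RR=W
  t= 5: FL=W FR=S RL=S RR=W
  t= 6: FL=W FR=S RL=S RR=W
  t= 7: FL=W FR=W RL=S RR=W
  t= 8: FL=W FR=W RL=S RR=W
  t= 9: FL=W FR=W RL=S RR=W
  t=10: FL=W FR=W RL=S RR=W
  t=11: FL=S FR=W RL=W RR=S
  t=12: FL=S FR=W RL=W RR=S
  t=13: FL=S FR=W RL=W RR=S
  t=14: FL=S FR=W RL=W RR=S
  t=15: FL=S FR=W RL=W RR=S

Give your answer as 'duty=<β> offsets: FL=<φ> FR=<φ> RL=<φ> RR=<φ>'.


duty β = stance ticks per leg = 7
FL: stance ticks = 7; W→S at t=11 → φ=5
FR: stance ticks = 7; W→S at t=0 → φ=0
RL: stance ticks = 7; W→S at t=4 → φ=12
RR: stance ticks = 7; W→S at t=11 → φ=5

duty=7 offsets: FL=5 FR=0 RL=12 RR=5


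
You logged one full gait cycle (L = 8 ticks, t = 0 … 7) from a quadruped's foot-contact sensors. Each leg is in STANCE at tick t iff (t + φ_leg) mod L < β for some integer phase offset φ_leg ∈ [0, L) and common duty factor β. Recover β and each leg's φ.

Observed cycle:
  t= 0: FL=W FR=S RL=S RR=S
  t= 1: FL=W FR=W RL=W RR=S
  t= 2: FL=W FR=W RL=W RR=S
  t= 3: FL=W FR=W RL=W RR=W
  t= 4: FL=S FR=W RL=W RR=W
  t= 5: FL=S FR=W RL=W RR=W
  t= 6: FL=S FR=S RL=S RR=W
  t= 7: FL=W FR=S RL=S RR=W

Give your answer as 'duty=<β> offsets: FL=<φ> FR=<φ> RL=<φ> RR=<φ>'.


duty β = stance ticks per leg = 3
FL: stance ticks = 3; W→S at t=4 → φ=4
FR: stance ticks = 3; W→S at t=6 → φ=2
RL: stance ticks = 3; W→S at t=6 → φ=2
RR: stance ticks = 3; W→S at t=0 → φ=0

duty=3 offsets: FL=4 FR=2 RL=2 RR=0


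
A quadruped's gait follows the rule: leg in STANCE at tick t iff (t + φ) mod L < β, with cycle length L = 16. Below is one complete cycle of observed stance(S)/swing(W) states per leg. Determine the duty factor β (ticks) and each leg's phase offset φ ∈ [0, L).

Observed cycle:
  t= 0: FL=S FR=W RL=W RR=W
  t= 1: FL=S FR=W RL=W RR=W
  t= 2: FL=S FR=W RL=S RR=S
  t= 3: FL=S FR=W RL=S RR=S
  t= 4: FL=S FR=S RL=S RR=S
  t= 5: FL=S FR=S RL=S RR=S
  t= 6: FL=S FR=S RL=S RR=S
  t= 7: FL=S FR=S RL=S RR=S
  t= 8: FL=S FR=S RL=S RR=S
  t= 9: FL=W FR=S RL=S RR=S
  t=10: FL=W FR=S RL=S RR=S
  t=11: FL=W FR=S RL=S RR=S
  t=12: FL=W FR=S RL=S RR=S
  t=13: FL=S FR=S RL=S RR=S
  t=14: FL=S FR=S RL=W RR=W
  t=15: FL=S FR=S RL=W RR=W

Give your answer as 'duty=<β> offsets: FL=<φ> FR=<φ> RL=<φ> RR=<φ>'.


duty β = stance ticks per leg = 12
FL: stance ticks = 12; W→S at t=13 → φ=3
FR: stance ticks = 12; W→S at t=4 → φ=12
RL: stance ticks = 12; W→S at t=2 → φ=14
RR: stance ticks = 12; W→S at t=2 → φ=14

duty=12 offsets: FL=3 FR=12 RL=14 RR=14


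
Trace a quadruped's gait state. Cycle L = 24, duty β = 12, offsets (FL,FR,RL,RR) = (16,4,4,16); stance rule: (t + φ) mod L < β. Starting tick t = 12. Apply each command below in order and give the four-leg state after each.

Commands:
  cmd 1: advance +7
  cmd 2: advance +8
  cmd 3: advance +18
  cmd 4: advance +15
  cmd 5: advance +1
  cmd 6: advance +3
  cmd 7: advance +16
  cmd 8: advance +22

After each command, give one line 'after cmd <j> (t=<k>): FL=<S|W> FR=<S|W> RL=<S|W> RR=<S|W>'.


start t=12: FL=S FR=W RL=W RR=S
cmd 1: advance +7 → t=19, phase=(11,23,23,11) → FL=S FR=W RL=W RR=S
cmd 2: advance +8 → t=27, phase=(19,7,7,19) → FL=W FR=S RL=S RR=W
cmd 3: advance +18 → t=45, phase=(13,1,1,13) → FL=W FR=S RL=S RR=W
cmd 4: advance +15 → t=60, phase=(4,16,16,4) → FL=S FR=W RL=W RR=S
cmd 5: advance +1 → t=61, phase=(5,17,17,5) → FL=S FR=W RL=W RR=S
cmd 6: advance +3 → t=64, phase=(8,20,20,8) → FL=S FR=W RL=W RR=S
cmd 7: advance +16 → t=80, phase=(0,12,12,0) → FL=S FR=W RL=W RR=S
cmd 8: advance +22 → t=102, phase=(22,10,10,22) → FL=W FR=S RL=S RR=W

after cmd 1 (t=19): FL=S FR=W RL=W RR=S
after cmd 2 (t=27): FL=W FR=S RL=S RR=W
after cmd 3 (t=45): FL=W FR=S RL=S RR=W
after cmd 4 (t=60): FL=S FR=W RL=W RR=S
after cmd 5 (t=61): FL=S FR=W RL=W RR=S
after cmd 6 (t=64): FL=S FR=W RL=W RR=S
after cmd 7 (t=80): FL=S FR=W RL=W RR=S
after cmd 8 (t=102): FL=W FR=S RL=S RR=W


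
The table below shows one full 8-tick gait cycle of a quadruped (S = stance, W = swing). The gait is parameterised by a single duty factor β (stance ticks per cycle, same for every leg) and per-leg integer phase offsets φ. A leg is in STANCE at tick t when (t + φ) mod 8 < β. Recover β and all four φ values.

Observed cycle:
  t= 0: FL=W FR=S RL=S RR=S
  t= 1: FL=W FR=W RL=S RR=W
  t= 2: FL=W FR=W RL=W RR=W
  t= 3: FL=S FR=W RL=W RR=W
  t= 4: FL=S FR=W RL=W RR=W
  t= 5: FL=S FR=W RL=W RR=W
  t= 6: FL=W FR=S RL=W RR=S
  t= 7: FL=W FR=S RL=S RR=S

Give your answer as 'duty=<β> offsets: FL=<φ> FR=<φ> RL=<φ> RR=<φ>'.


duty=3 offsets: FL=5 FR=2 RL=1 RR=2

duty β = stance ticks per leg = 3
FL: stance ticks = 3; W→S at t=3 → φ=5
FR: stance ticks = 3; W→S at t=6 → φ=2
RL: stance ticks = 3; W→S at t=7 → φ=1
RR: stance ticks = 3; W→S at t=6 → φ=2


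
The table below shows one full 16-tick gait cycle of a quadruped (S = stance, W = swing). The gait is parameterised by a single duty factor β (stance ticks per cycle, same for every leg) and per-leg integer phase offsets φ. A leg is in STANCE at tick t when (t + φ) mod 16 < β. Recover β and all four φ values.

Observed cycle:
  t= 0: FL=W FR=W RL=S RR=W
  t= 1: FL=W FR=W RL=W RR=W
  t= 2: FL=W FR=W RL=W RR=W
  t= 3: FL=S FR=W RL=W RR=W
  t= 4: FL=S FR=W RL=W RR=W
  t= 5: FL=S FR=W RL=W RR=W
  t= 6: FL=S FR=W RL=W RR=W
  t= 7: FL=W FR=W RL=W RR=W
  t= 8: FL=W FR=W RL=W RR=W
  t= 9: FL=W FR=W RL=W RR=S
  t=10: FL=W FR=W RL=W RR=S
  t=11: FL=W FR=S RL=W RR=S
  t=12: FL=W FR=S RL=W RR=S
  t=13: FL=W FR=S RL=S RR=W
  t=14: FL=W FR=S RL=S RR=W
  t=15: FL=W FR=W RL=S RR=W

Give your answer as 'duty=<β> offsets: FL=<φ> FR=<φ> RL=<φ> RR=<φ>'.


duty β = stance ticks per leg = 4
FL: stance ticks = 4; W→S at t=3 → φ=13
FR: stance ticks = 4; W→S at t=11 → φ=5
RL: stance ticks = 4; W→S at t=13 → φ=3
RR: stance ticks = 4; W→S at t=9 → φ=7

duty=4 offsets: FL=13 FR=5 RL=3 RR=7


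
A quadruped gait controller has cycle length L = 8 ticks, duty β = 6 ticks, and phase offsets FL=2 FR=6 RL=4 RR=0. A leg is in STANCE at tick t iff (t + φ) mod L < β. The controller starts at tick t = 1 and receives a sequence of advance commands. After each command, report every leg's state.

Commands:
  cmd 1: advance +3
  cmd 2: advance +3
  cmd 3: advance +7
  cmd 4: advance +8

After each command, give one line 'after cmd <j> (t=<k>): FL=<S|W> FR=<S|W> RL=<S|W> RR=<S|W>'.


after cmd 1 (t=4): FL=W FR=S RL=S RR=S
after cmd 2 (t=7): FL=S FR=S RL=S RR=W
after cmd 3 (t=14): FL=S FR=S RL=S RR=W
after cmd 4 (t=22): FL=S FR=S RL=S RR=W

start t=1: FL=S FR=W RL=S RR=S
cmd 1: advance +3 → t=4, phase=(6,2,0,4) → FL=W FR=S RL=S RR=S
cmd 2: advance +3 → t=7, phase=(1,5,3,7) → FL=S FR=S RL=S RR=W
cmd 3: advance +7 → t=14, phase=(0,4,2,6) → FL=S FR=S RL=S RR=W
cmd 4: advance +8 → t=22, phase=(0,4,2,6) → FL=S FR=S RL=S RR=W


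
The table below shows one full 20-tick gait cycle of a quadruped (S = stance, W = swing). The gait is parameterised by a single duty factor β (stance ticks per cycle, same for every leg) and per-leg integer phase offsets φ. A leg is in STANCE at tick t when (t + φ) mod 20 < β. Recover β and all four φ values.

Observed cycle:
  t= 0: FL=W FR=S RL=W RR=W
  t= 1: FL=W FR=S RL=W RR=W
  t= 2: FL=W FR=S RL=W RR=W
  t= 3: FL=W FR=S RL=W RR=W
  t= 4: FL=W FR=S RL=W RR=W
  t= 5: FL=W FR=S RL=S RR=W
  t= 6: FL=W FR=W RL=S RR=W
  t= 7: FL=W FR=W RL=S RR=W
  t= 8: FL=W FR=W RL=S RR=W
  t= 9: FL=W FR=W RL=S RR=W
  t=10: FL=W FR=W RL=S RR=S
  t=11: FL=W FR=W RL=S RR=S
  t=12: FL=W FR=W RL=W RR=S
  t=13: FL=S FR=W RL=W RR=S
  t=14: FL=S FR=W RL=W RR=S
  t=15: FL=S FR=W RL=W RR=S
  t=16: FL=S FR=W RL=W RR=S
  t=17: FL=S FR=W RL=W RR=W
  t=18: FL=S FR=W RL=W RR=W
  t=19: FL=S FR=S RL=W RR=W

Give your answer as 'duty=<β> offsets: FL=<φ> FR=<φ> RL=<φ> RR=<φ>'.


duty β = stance ticks per leg = 7
FL: stance ticks = 7; W→S at t=13 → φ=7
FR: stance ticks = 7; W→S at t=19 → φ=1
RL: stance ticks = 7; W→S at t=5 → φ=15
RR: stance ticks = 7; W→S at t=10 → φ=10

duty=7 offsets: FL=7 FR=1 RL=15 RR=10


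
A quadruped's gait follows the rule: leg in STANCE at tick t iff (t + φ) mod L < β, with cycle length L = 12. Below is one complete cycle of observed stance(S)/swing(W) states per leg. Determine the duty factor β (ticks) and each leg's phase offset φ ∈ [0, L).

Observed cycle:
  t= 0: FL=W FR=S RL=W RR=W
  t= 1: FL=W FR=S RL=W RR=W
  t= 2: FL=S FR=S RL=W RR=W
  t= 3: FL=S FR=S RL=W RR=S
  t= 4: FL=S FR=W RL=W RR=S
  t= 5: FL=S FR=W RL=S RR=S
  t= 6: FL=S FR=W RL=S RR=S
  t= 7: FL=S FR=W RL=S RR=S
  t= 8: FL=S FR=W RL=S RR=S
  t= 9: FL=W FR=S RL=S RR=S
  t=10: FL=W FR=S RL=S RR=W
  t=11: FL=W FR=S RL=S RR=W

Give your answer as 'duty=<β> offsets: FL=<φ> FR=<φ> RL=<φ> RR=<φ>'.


duty β = stance ticks per leg = 7
FL: stance ticks = 7; W→S at t=2 → φ=10
FR: stance ticks = 7; W→S at t=9 → φ=3
RL: stance ticks = 7; W→S at t=5 → φ=7
RR: stance ticks = 7; W→S at t=3 → φ=9

duty=7 offsets: FL=10 FR=3 RL=7 RR=9


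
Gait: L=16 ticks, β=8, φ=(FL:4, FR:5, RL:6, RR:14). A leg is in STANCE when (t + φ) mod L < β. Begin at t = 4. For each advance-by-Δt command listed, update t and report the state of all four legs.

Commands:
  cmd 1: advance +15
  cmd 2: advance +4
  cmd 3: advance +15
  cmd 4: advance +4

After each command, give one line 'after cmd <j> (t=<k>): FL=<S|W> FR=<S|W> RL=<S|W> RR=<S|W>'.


start t=4: FL=W FR=W RL=W RR=S
cmd 1: advance +15 → t=19, phase=(7,8,9,1) → FL=S FR=W RL=W RR=S
cmd 2: advance +4 → t=23, phase=(11,12,13,5) → FL=W FR=W RL=W RR=S
cmd 3: advance +15 → t=38, phase=(10,11,12,4) → FL=W FR=W RL=W RR=S
cmd 4: advance +4 → t=42, phase=(14,15,0,8) → FL=W FR=W RL=S RR=W

after cmd 1 (t=19): FL=S FR=W RL=W RR=S
after cmd 2 (t=23): FL=W FR=W RL=W RR=S
after cmd 3 (t=38): FL=W FR=W RL=W RR=S
after cmd 4 (t=42): FL=W FR=W RL=S RR=W


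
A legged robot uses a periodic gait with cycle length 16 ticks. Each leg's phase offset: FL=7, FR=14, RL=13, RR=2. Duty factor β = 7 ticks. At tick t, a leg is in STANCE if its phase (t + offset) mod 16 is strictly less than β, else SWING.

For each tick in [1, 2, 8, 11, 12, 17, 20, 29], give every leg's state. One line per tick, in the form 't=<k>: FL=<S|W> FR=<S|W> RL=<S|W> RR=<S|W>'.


t=1: phase=(8,15,14,3) vs β=7 → FL=W FR=W RL=W RR=S
t=2: phase=(9,0,15,4) vs β=7 → FL=W FR=S RL=W RR=S
t=8: phase=(15,6,5,10) vs β=7 → FL=W FR=S RL=S RR=W
t=11: phase=(2,9,8,13) vs β=7 → FL=S FR=W RL=W RR=W
t=12: phase=(3,10,9,14) vs β=7 → FL=S FR=W RL=W RR=W
t=17: phase=(8,15,14,3) vs β=7 → FL=W FR=W RL=W RR=S
t=20: phase=(11,2,1,6) vs β=7 → FL=W FR=S RL=S RR=S
t=29: phase=(4,11,10,15) vs β=7 → FL=S FR=W RL=W RR=W

t=1: FL=W FR=W RL=W RR=S
t=2: FL=W FR=S RL=W RR=S
t=8: FL=W FR=S RL=S RR=W
t=11: FL=S FR=W RL=W RR=W
t=12: FL=S FR=W RL=W RR=W
t=17: FL=W FR=W RL=W RR=S
t=20: FL=W FR=S RL=S RR=S
t=29: FL=S FR=W RL=W RR=W


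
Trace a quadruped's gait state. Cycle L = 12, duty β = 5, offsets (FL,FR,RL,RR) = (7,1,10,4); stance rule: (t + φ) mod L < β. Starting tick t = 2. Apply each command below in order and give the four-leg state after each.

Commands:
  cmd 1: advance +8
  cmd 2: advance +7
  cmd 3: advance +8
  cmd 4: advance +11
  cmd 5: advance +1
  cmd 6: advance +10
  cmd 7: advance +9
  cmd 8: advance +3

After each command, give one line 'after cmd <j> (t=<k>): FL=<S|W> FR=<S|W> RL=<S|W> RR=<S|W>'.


start t=2: FL=W FR=S RL=S RR=W
cmd 1: advance +8 → t=10, phase=(5,11,8,2) → FL=W FR=W RL=W RR=S
cmd 2: advance +7 → t=17, phase=(0,6,3,9) → FL=S FR=W RL=S RR=W
cmd 3: advance +8 → t=25, phase=(8,2,11,5) → FL=W FR=S RL=W RR=W
cmd 4: advance +11 → t=36, phase=(7,1,10,4) → FL=W FR=S RL=W RR=S
cmd 5: advance +1 → t=37, phase=(8,2,11,5) → FL=W FR=S RL=W RR=W
cmd 6: advance +10 → t=47, phase=(6,0,9,3) → FL=W FR=S RL=W RR=S
cmd 7: advance +9 → t=56, phase=(3,9,6,0) → FL=S FR=W RL=W RR=S
cmd 8: advance +3 → t=59, phase=(6,0,9,3) → FL=W FR=S RL=W RR=S

after cmd 1 (t=10): FL=W FR=W RL=W RR=S
after cmd 2 (t=17): FL=S FR=W RL=S RR=W
after cmd 3 (t=25): FL=W FR=S RL=W RR=W
after cmd 4 (t=36): FL=W FR=S RL=W RR=S
after cmd 5 (t=37): FL=W FR=S RL=W RR=W
after cmd 6 (t=47): FL=W FR=S RL=W RR=S
after cmd 7 (t=56): FL=S FR=W RL=W RR=S
after cmd 8 (t=59): FL=W FR=S RL=W RR=S


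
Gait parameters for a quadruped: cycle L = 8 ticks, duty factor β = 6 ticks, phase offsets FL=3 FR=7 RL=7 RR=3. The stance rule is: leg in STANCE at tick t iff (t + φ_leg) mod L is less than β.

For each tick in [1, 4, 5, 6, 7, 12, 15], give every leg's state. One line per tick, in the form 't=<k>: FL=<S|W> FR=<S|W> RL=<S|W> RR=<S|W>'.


t=1: phase=(4,0,0,4) vs β=6 → FL=S FR=S RL=S RR=S
t=4: phase=(7,3,3,7) vs β=6 → FL=W FR=S RL=S RR=W
t=5: phase=(0,4,4,0) vs β=6 → FL=S FR=S RL=S RR=S
t=6: phase=(1,5,5,1) vs β=6 → FL=S FR=S RL=S RR=S
t=7: phase=(2,6,6,2) vs β=6 → FL=S FR=W RL=W RR=S
t=12: phase=(7,3,3,7) vs β=6 → FL=W FR=S RL=S RR=W
t=15: phase=(2,6,6,2) vs β=6 → FL=S FR=W RL=W RR=S

t=1: FL=S FR=S RL=S RR=S
t=4: FL=W FR=S RL=S RR=W
t=5: FL=S FR=S RL=S RR=S
t=6: FL=S FR=S RL=S RR=S
t=7: FL=S FR=W RL=W RR=S
t=12: FL=W FR=S RL=S RR=W
t=15: FL=S FR=W RL=W RR=S


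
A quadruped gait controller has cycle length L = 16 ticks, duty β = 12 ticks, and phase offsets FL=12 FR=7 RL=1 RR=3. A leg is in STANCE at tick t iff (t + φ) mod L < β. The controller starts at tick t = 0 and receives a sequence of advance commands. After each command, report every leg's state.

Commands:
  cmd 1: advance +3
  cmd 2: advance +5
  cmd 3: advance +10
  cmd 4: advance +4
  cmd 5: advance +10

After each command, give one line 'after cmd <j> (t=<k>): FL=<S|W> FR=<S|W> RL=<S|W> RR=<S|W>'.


start t=0: FL=W FR=S RL=S RR=S
cmd 1: advance +3 → t=3, phase=(15,10,4,6) → FL=W FR=S RL=S RR=S
cmd 2: advance +5 → t=8, phase=(4,15,9,11) → FL=S FR=W RL=S RR=S
cmd 3: advance +10 → t=18, phase=(14,9,3,5) → FL=W FR=S RL=S RR=S
cmd 4: advance +4 → t=22, phase=(2,13,7,9) → FL=S FR=W RL=S RR=S
cmd 5: advance +10 → t=32, phase=(12,7,1,3) → FL=W FR=S RL=S RR=S

after cmd 1 (t=3): FL=W FR=S RL=S RR=S
after cmd 2 (t=8): FL=S FR=W RL=S RR=S
after cmd 3 (t=18): FL=W FR=S RL=S RR=S
after cmd 4 (t=22): FL=S FR=W RL=S RR=S
after cmd 5 (t=32): FL=W FR=S RL=S RR=S


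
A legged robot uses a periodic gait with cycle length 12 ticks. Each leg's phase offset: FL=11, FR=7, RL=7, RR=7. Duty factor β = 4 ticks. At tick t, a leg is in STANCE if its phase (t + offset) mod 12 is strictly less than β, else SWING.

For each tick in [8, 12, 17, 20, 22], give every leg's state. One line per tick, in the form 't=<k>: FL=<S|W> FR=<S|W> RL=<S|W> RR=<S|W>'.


t=8: FL=W FR=S RL=S RR=S
t=12: FL=W FR=W RL=W RR=W
t=17: FL=W FR=S RL=S RR=S
t=20: FL=W FR=S RL=S RR=S
t=22: FL=W FR=W RL=W RR=W

t=8: phase=(7,3,3,3) vs β=4 → FL=W FR=S RL=S RR=S
t=12: phase=(11,7,7,7) vs β=4 → FL=W FR=W RL=W RR=W
t=17: phase=(4,0,0,0) vs β=4 → FL=W FR=S RL=S RR=S
t=20: phase=(7,3,3,3) vs β=4 → FL=W FR=S RL=S RR=S
t=22: phase=(9,5,5,5) vs β=4 → FL=W FR=W RL=W RR=W


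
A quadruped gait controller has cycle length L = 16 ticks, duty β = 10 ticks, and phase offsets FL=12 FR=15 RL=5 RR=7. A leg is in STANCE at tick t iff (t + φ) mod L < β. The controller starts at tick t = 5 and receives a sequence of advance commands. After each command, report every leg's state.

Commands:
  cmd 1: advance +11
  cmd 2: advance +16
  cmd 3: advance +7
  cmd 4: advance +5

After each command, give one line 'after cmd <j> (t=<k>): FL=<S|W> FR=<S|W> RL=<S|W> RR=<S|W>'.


after cmd 1 (t=16): FL=W FR=W RL=S RR=S
after cmd 2 (t=32): FL=W FR=W RL=S RR=S
after cmd 3 (t=39): FL=S FR=S RL=W RR=W
after cmd 4 (t=44): FL=S FR=W RL=S RR=S

start t=5: FL=S FR=S RL=W RR=W
cmd 1: advance +11 → t=16, phase=(12,15,5,7) → FL=W FR=W RL=S RR=S
cmd 2: advance +16 → t=32, phase=(12,15,5,7) → FL=W FR=W RL=S RR=S
cmd 3: advance +7 → t=39, phase=(3,6,12,14) → FL=S FR=S RL=W RR=W
cmd 4: advance +5 → t=44, phase=(8,11,1,3) → FL=S FR=W RL=S RR=S


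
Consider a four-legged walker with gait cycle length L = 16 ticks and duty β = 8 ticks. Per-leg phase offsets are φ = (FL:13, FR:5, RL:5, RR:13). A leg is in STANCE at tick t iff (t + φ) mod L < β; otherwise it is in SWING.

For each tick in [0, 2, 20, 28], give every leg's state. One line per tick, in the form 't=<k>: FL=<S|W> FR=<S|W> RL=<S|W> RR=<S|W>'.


t=0: FL=W FR=S RL=S RR=W
t=2: FL=W FR=S RL=S RR=W
t=20: FL=S FR=W RL=W RR=S
t=28: FL=W FR=S RL=S RR=W

t=0: phase=(13,5,5,13) vs β=8 → FL=W FR=S RL=S RR=W
t=2: phase=(15,7,7,15) vs β=8 → FL=W FR=S RL=S RR=W
t=20: phase=(1,9,9,1) vs β=8 → FL=S FR=W RL=W RR=S
t=28: phase=(9,1,1,9) vs β=8 → FL=W FR=S RL=S RR=W


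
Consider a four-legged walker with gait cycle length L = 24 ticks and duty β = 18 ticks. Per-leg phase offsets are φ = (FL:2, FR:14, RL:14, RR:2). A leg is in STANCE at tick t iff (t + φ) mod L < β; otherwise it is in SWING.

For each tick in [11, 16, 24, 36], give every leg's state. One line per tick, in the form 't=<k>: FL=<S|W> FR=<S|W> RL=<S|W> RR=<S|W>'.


t=11: FL=S FR=S RL=S RR=S
t=16: FL=W FR=S RL=S RR=W
t=24: FL=S FR=S RL=S RR=S
t=36: FL=S FR=S RL=S RR=S

t=11: phase=(13,1,1,13) vs β=18 → FL=S FR=S RL=S RR=S
t=16: phase=(18,6,6,18) vs β=18 → FL=W FR=S RL=S RR=W
t=24: phase=(2,14,14,2) vs β=18 → FL=S FR=S RL=S RR=S
t=36: phase=(14,2,2,14) vs β=18 → FL=S FR=S RL=S RR=S


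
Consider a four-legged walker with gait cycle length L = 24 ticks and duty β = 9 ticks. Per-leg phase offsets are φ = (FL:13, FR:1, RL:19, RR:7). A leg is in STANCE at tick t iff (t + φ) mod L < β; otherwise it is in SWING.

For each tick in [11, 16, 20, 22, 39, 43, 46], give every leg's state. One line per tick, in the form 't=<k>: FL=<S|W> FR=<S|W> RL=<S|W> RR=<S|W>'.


t=11: phase=(0,12,6,18) vs β=9 → FL=S FR=W RL=S RR=W
t=16: phase=(5,17,11,23) vs β=9 → FL=S FR=W RL=W RR=W
t=20: phase=(9,21,15,3) vs β=9 → FL=W FR=W RL=W RR=S
t=22: phase=(11,23,17,5) vs β=9 → FL=W FR=W RL=W RR=S
t=39: phase=(4,16,10,22) vs β=9 → FL=S FR=W RL=W RR=W
t=43: phase=(8,20,14,2) vs β=9 → FL=S FR=W RL=W RR=S
t=46: phase=(11,23,17,5) vs β=9 → FL=W FR=W RL=W RR=S

t=11: FL=S FR=W RL=S RR=W
t=16: FL=S FR=W RL=W RR=W
t=20: FL=W FR=W RL=W RR=S
t=22: FL=W FR=W RL=W RR=S
t=39: FL=S FR=W RL=W RR=W
t=43: FL=S FR=W RL=W RR=S
t=46: FL=W FR=W RL=W RR=S
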